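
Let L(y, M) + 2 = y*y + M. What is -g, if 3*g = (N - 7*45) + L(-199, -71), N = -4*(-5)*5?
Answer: -39313/3 ≈ -13104.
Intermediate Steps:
N = 100 (N = 20*5 = 100)
L(y, M) = -2 + M + y² (L(y, M) = -2 + (y*y + M) = -2 + (y² + M) = -2 + (M + y²) = -2 + M + y²)
g = 39313/3 (g = ((100 - 7*45) + (-2 - 71 + (-199)²))/3 = ((100 - 315) + (-2 - 71 + 39601))/3 = (-215 + 39528)/3 = (⅓)*39313 = 39313/3 ≈ 13104.)
-g = -1*39313/3 = -39313/3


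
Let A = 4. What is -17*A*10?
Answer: -680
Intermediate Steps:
-17*A*10 = -17*4*10 = -68*10 = -680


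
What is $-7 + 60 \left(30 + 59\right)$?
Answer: $5333$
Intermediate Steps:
$-7 + 60 \left(30 + 59\right) = -7 + 60 \cdot 89 = -7 + 5340 = 5333$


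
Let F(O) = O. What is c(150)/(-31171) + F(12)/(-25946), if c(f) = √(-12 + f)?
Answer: -6/12973 - √138/31171 ≈ -0.00083937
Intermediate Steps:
c(150)/(-31171) + F(12)/(-25946) = √(-12 + 150)/(-31171) + 12/(-25946) = √138*(-1/31171) + 12*(-1/25946) = -√138/31171 - 6/12973 = -6/12973 - √138/31171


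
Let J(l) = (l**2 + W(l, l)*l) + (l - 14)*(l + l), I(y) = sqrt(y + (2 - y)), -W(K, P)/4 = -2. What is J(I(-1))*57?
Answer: 342 - 1140*sqrt(2) ≈ -1270.2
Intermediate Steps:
W(K, P) = 8 (W(K, P) = -4*(-2) = 8)
I(y) = sqrt(2)
J(l) = l**2 + 8*l + 2*l*(-14 + l) (J(l) = (l**2 + 8*l) + (l - 14)*(l + l) = (l**2 + 8*l) + (-14 + l)*(2*l) = (l**2 + 8*l) + 2*l*(-14 + l) = l**2 + 8*l + 2*l*(-14 + l))
J(I(-1))*57 = (sqrt(2)*(-20 + 3*sqrt(2)))*57 = 57*sqrt(2)*(-20 + 3*sqrt(2))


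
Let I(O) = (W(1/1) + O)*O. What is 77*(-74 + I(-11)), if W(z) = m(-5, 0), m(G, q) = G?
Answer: 7854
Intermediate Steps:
W(z) = -5
I(O) = O*(-5 + O) (I(O) = (-5 + O)*O = O*(-5 + O))
77*(-74 + I(-11)) = 77*(-74 - 11*(-5 - 11)) = 77*(-74 - 11*(-16)) = 77*(-74 + 176) = 77*102 = 7854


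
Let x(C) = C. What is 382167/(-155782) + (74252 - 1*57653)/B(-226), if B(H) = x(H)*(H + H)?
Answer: -18226648983/7956721432 ≈ -2.2907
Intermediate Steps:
B(H) = 2*H² (B(H) = H*(H + H) = H*(2*H) = 2*H²)
382167/(-155782) + (74252 - 1*57653)/B(-226) = 382167/(-155782) + (74252 - 1*57653)/((2*(-226)²)) = 382167*(-1/155782) + (74252 - 57653)/((2*51076)) = -382167/155782 + 16599/102152 = -18226648983/7956721432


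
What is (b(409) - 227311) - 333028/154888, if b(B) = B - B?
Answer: -8802019799/38722 ≈ -2.2731e+5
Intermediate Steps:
b(B) = 0
(b(409) - 227311) - 333028/154888 = (0 - 227311) - 333028/154888 = -227311 - 333028*1/154888 = -227311 - 83257/38722 = -8802019799/38722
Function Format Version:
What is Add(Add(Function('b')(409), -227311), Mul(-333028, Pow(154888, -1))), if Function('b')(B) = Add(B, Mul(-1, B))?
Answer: Rational(-8802019799, 38722) ≈ -2.2731e+5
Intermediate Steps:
Function('b')(B) = 0
Add(Add(Function('b')(409), -227311), Mul(-333028, Pow(154888, -1))) = Add(Add(0, -227311), Mul(-333028, Pow(154888, -1))) = Add(-227311, Mul(-333028, Rational(1, 154888))) = Add(-227311, Rational(-83257, 38722)) = Rational(-8802019799, 38722)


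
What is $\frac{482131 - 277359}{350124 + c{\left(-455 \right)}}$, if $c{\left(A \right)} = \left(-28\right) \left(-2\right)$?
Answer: $\frac{51193}{87545} \approx 0.58476$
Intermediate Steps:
$c{\left(A \right)} = 56$
$\frac{482131 - 277359}{350124 + c{\left(-455 \right)}} = \frac{482131 - 277359}{350124 + 56} = \frac{204772}{350180} = 204772 \cdot \frac{1}{350180} = \frac{51193}{87545}$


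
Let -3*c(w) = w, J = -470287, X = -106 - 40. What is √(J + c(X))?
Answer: I*√4232145/3 ≈ 685.74*I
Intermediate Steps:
X = -146
c(w) = -w/3
√(J + c(X)) = √(-470287 - ⅓*(-146)) = √(-470287 + 146/3) = √(-1410715/3) = I*√4232145/3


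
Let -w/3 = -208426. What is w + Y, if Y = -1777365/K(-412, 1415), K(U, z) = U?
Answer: 259391901/412 ≈ 6.2959e+5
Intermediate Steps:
w = 625278 (w = -3*(-208426) = 625278)
Y = 1777365/412 (Y = -1777365/(-412) = -1777365*(-1/412) = 1777365/412 ≈ 4314.0)
w + Y = 625278 + 1777365/412 = 259391901/412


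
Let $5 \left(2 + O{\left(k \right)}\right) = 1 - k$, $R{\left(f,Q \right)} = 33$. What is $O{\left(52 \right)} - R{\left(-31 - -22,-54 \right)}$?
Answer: $- \frac{226}{5} \approx -45.2$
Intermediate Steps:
$O{\left(k \right)} = - \frac{9}{5} - \frac{k}{5}$ ($O{\left(k \right)} = -2 + \frac{1 - k}{5} = -2 - \left(- \frac{1}{5} + \frac{k}{5}\right) = - \frac{9}{5} - \frac{k}{5}$)
$O{\left(52 \right)} - R{\left(-31 - -22,-54 \right)} = \left(- \frac{9}{5} - \frac{52}{5}\right) - 33 = - \frac{61}{5} - 33 = - \frac{226}{5}$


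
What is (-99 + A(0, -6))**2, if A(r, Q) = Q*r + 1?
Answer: 9604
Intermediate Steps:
A(r, Q) = 1 + Q*r
(-99 + A(0, -6))**2 = (-99 + (1 - 6*0))**2 = (-99 + (1 + 0))**2 = (-99 + 1)**2 = (-98)**2 = 9604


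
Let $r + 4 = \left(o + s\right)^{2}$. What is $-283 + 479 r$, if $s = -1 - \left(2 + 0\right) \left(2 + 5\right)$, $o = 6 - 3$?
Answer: $66777$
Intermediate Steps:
$o = 3$
$s = -15$ ($s = -1 - 2 \cdot 7 = -1 - 14 = -15$)
$r = 140$ ($r = -4 + \left(3 - 15\right)^{2} = -4 + \left(-12\right)^{2} = -4 + 144 = 140$)
$-283 + 479 r = -283 + 479 \cdot 140 = -283 + 67060 = 66777$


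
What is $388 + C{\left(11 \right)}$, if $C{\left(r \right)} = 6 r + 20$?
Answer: $474$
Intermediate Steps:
$C{\left(r \right)} = 20 + 6 r$
$388 + C{\left(11 \right)} = 388 + \left(20 + 6 \cdot 11\right) = 388 + \left(20 + 66\right) = 388 + 86 = 474$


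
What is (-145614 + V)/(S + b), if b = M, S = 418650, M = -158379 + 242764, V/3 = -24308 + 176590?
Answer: 311232/503035 ≈ 0.61871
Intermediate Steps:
V = 456846 (V = 3*(-24308 + 176590) = 3*152282 = 456846)
M = 84385
b = 84385
(-145614 + V)/(S + b) = (-145614 + 456846)/(418650 + 84385) = 311232/503035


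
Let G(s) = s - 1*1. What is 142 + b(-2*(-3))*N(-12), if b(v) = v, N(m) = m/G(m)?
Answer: 1918/13 ≈ 147.54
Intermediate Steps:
G(s) = -1 + s (G(s) = s - 1 = -1 + s)
N(m) = m/(-1 + m)
142 + b(-2*(-3))*N(-12) = 142 + (-2*(-3))*(-12/(-1 - 12)) = 142 + 6*(-12/(-13)) = 142 + 6*(-12*(-1/13)) = 142 + 6*(12/13) = 142 + 72/13 = 1918/13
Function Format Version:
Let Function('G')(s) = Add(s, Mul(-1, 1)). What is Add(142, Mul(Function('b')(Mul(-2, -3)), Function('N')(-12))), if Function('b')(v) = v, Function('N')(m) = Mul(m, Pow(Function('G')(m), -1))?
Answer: Rational(1918, 13) ≈ 147.54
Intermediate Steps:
Function('G')(s) = Add(-1, s) (Function('G')(s) = Add(s, -1) = Add(-1, s))
Function('N')(m) = Mul(m, Pow(Add(-1, m), -1))
Add(142, Mul(Function('b')(Mul(-2, -3)), Function('N')(-12))) = Add(142, Mul(Mul(-2, -3), Mul(-12, Pow(Add(-1, -12), -1)))) = Add(142, Mul(6, Mul(-12, Pow(-13, -1)))) = Add(142, Mul(6, Mul(-12, Rational(-1, 13)))) = Add(142, Mul(6, Rational(12, 13))) = Add(142, Rational(72, 13)) = Rational(1918, 13)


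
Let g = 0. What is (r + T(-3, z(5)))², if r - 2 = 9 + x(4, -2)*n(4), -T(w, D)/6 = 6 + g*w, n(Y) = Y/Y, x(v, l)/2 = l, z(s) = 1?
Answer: 841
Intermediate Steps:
x(v, l) = 2*l
n(Y) = 1
T(w, D) = -36 (T(w, D) = -6*(6 + 0*w) = -6*(6 + 0) = -6*6 = -36)
r = 7 (r = 2 + (9 + (2*(-2))*1) = 2 + (9 - 4*1) = 2 + (9 - 4) = 2 + 5 = 7)
(r + T(-3, z(5)))² = (7 - 36)² = (-29)² = 841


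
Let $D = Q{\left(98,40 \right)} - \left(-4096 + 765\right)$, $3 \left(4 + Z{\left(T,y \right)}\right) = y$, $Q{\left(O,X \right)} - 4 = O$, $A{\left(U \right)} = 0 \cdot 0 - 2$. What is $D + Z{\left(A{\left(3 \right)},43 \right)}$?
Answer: $\frac{10330}{3} \approx 3443.3$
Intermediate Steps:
$A{\left(U \right)} = -2$ ($A{\left(U \right)} = 0 - 2 = -2$)
$Q{\left(O,X \right)} = 4 + O$
$Z{\left(T,y \right)} = -4 + \frac{y}{3}$
$D = 3433$ ($D = \left(4 + 98\right) - \left(-4096 + 765\right) = 102 - -3331 = 102 + 3331 = 3433$)
$D + Z{\left(A{\left(3 \right)},43 \right)} = 3433 + \left(-4 + \frac{1}{3} \cdot 43\right) = 3433 + \left(-4 + \frac{43}{3}\right) = 3433 + \frac{31}{3} = \frac{10330}{3}$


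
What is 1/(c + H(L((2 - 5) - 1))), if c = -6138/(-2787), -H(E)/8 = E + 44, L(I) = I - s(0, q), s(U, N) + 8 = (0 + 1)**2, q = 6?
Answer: -929/347258 ≈ -0.0026752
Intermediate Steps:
s(U, N) = -7 (s(U, N) = -8 + (0 + 1)**2 = -8 + 1**2 = -8 + 1 = -7)
L(I) = 7 + I (L(I) = I - 1*(-7) = I + 7 = 7 + I)
H(E) = -352 - 8*E (H(E) = -8*(E + 44) = -8*(44 + E) = -352 - 8*E)
c = 2046/929 (c = -6138*(-1/2787) = 2046/929 ≈ 2.2024)
1/(c + H(L((2 - 5) - 1))) = 1/(2046/929 + (-352 - 8*(7 + ((2 - 5) - 1)))) = 1/(2046/929 + (-352 - 8*(7 + (-3 - 1)))) = 1/(2046/929 + (-352 - 8*(7 - 4))) = 1/(2046/929 + (-352 - 8*3)) = 1/(2046/929 + (-352 - 24)) = 1/(2046/929 - 376) = 1/(-347258/929) = -929/347258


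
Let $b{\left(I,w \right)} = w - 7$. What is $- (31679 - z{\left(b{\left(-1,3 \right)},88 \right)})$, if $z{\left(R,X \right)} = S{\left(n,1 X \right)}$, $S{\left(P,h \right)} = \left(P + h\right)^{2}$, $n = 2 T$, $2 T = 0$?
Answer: $-23935$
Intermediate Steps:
$T = 0$ ($T = \frac{1}{2} \cdot 0 = 0$)
$b{\left(I,w \right)} = -7 + w$
$n = 0$ ($n = 2 \cdot 0 = 0$)
$z{\left(R,X \right)} = X^{2}$ ($z{\left(R,X \right)} = \left(0 + 1 X\right)^{2} = \left(0 + X\right)^{2} = X^{2}$)
$- (31679 - z{\left(b{\left(-1,3 \right)},88 \right)}) = - (31679 - 88^{2}) = - (31679 - 7744) = \left(-1\right) 23935 = -23935$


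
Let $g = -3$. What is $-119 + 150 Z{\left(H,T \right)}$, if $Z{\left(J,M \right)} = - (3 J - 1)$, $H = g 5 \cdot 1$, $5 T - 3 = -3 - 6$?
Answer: $6781$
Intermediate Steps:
$T = - \frac{6}{5}$ ($T = \frac{3}{5} + \frac{-3 - 6}{5} = \frac{3}{5} + \frac{1}{5} \left(-9\right) = \frac{3}{5} - \frac{9}{5} = - \frac{6}{5} \approx -1.2$)
$H = -15$ ($H = \left(-3\right) 5 \cdot 1 = \left(-15\right) 1 = -15$)
$Z{\left(J,M \right)} = 1 - 3 J$ ($Z{\left(J,M \right)} = - (-1 + 3 J) = 1 - 3 J$)
$-119 + 150 Z{\left(H,T \right)} = -119 + 150 \left(1 - -45\right) = -119 + 150 \left(1 + 45\right) = -119 + 150 \cdot 46 = -119 + 6900 = 6781$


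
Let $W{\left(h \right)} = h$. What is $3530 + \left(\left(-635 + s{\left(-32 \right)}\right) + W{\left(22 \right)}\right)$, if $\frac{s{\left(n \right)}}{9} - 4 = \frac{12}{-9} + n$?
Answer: $2653$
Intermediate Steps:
$s{\left(n \right)} = 24 + 9 n$ ($s{\left(n \right)} = 36 + 9 \left(\frac{12}{-9} + n\right) = 36 + 9 \left(12 \left(- \frac{1}{9}\right) + n\right) = 36 + 9 \left(- \frac{4}{3} + n\right) = 36 + \left(-12 + 9 n\right) = 24 + 9 n$)
$3530 + \left(\left(-635 + s{\left(-32 \right)}\right) + W{\left(22 \right)}\right) = 3530 + \left(\left(-635 + \left(24 + 9 \left(-32\right)\right)\right) + 22\right) = 3530 + \left(\left(-635 + \left(24 - 288\right)\right) + 22\right) = 3530 + \left(\left(-635 - 264\right) + 22\right) = 3530 + \left(-899 + 22\right) = 3530 - 877 = 2653$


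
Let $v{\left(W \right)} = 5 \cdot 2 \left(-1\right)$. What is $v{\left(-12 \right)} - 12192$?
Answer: $-12202$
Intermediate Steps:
$v{\left(W \right)} = -10$ ($v{\left(W \right)} = 10 \left(-1\right) = -10$)
$v{\left(-12 \right)} - 12192 = -10 - 12192 = -12202$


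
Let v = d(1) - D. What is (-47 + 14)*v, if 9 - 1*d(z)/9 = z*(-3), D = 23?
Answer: -2805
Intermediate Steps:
d(z) = 81 + 27*z (d(z) = 81 - 9*z*(-3) = 81 - (-27)*z = 81 + 27*z)
v = 85 (v = (81 + 27*1) - 1*23 = (81 + 27) - 23 = 108 - 23 = 85)
(-47 + 14)*v = (-47 + 14)*85 = -33*85 = -2805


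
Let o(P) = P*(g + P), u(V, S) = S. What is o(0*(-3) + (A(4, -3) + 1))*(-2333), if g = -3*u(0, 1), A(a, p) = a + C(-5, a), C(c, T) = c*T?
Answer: -629910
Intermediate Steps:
C(c, T) = T*c
A(a, p) = -4*a (A(a, p) = a + a*(-5) = a - 5*a = -4*a)
g = -3 (g = -3*1 = -3)
o(P) = P*(-3 + P)
o(0*(-3) + (A(4, -3) + 1))*(-2333) = ((0*(-3) + (-4*4 + 1))*(-3 + (0*(-3) + (-4*4 + 1))))*(-2333) = ((0 + (-16 + 1))*(-3 + (0 + (-16 + 1))))*(-2333) = ((0 - 15)*(-3 + (0 - 15)))*(-2333) = -15*(-3 - 15)*(-2333) = -15*(-18)*(-2333) = 270*(-2333) = -629910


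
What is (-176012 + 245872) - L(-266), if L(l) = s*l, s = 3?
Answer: 70658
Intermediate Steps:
L(l) = 3*l
(-176012 + 245872) - L(-266) = (-176012 + 245872) - 3*(-266) = 69860 - 1*(-798) = 69860 + 798 = 70658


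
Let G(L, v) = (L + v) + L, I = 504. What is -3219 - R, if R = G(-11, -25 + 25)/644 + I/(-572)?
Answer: -148179929/46046 ≈ -3218.1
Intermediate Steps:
G(L, v) = v + 2*L
R = -42145/46046 (R = ((-25 + 25) + 2*(-11))/644 + 504/(-572) = (0 - 22)*(1/644) + 504*(-1/572) = -22*1/644 - 126/143 = -11/322 - 126/143 = -42145/46046 ≈ -0.91528)
-3219 - R = -3219 - 1*(-42145/46046) = -3219 + 42145/46046 = -148179929/46046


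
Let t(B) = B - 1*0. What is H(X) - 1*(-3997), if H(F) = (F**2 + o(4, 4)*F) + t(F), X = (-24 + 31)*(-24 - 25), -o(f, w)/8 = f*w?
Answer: 165207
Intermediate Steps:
o(f, w) = -8*f*w
X = -343 (X = 7*(-49) = -343)
t(B) = B (t(B) = B + 0 = B)
H(F) = F**2 - 127*F (H(F) = (F**2 + (-8*4*4)*F) + F = (F**2 - 128*F) + F = F**2 - 127*F)
H(X) - 1*(-3997) = -343*(-127 - 343) - 1*(-3997) = -343*(-470) + 3997 = 161210 + 3997 = 165207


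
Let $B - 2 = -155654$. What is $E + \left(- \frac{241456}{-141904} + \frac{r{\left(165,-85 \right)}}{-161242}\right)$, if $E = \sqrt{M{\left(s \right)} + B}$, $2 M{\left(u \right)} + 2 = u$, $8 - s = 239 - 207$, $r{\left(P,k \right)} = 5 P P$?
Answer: $\frac{1226010397}{1430055298} + i \sqrt{155665} \approx 0.85732 + 394.54 i$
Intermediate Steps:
$r{\left(P,k \right)} = 5 P^{2}$
$B = -155652$ ($B = 2 - 155654 = -155652$)
$s = -24$ ($s = 8 - \left(239 - 207\right) = 8 - 32 = -24$)
$M{\left(u \right)} = -1 + \frac{u}{2}$
$E = i \sqrt{155665}$ ($E = \sqrt{\left(-1 + \frac{1}{2} \left(-24\right)\right) - 155652} = \sqrt{\left(-1 - 12\right) - 155652} = \sqrt{-13 - 155652} = \sqrt{-155665} = i \sqrt{155665} \approx 394.54 i$)
$E + \left(- \frac{241456}{-141904} + \frac{r{\left(165,-85 \right)}}{-161242}\right) = i \sqrt{155665} + \left(- \frac{241456}{-141904} + \frac{5 \cdot 165^{2}}{-161242}\right) = i \sqrt{155665} + \left(\left(-241456\right) \left(- \frac{1}{141904}\right) + 5 \cdot 27225 \left(- \frac{1}{161242}\right)\right) = i \sqrt{155665} + \left(\frac{15091}{8869} + 136125 \left(- \frac{1}{161242}\right)\right) = i \sqrt{155665} + \left(\frac{15091}{8869} - \frac{136125}{161242}\right) = i \sqrt{155665} + \frac{1226010397}{1430055298} = \frac{1226010397}{1430055298} + i \sqrt{155665}$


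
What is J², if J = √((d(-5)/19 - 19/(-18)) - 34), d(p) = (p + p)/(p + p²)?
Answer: -5638/171 ≈ -32.971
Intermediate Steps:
d(p) = 2*p/(p + p²) (d(p) = (2*p)/(p + p²) = 2*p/(p + p²))
J = I*√107122/57 (J = √(((2/(1 - 5))/19 - 19/(-18)) - 34) = √(((2/(-4))*(1/19) - 19*(-1/18)) - 34) = √(((2*(-¼))*(1/19) + 19/18) - 34) = √((-½*1/19 + 19/18) - 34) = √((-1/38 + 19/18) - 34) = √(176/171 - 34) = √(-5638/171) = I*√107122/57 ≈ 5.742*I)
J² = (I*√107122/57)² = -5638/171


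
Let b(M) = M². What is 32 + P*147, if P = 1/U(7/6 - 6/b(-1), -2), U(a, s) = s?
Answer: -83/2 ≈ -41.500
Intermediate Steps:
P = -½ (P = 1/(-2) = -½ ≈ -0.50000)
32 + P*147 = 32 - ½*147 = 32 - 147/2 = -83/2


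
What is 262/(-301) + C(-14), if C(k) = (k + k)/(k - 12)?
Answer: 808/3913 ≈ 0.20649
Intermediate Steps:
C(k) = 2*k/(-12 + k) (C(k) = (2*k)/(-12 + k) = 2*k/(-12 + k))
262/(-301) + C(-14) = 262/(-301) + 2*(-14)/(-12 - 14) = 262*(-1/301) + 2*(-14)/(-26) = -262/301 + 2*(-14)*(-1/26) = -262/301 + 14/13 = 808/3913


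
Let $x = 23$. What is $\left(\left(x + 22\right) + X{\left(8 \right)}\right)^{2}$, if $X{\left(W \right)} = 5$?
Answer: $2500$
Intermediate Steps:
$\left(\left(x + 22\right) + X{\left(8 \right)}\right)^{2} = \left(\left(23 + 22\right) + 5\right)^{2} = \left(45 + 5\right)^{2} = 50^{2} = 2500$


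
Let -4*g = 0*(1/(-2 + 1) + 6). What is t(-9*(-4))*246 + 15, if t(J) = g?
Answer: 15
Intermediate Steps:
g = 0 (g = -0*(1/(-2 + 1) + 6) = -0*(1/(-1) + 6) = -0*(-1 + 6) = -0*5 = -¼*0 = 0)
t(J) = 0
t(-9*(-4))*246 + 15 = 0*246 + 15 = 0 + 15 = 15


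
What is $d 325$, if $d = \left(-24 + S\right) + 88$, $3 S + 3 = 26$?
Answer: $\frac{69875}{3} \approx 23292.0$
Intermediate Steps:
$S = \frac{23}{3}$ ($S = -1 + \frac{1}{3} \cdot 26 = -1 + \frac{26}{3} = \frac{23}{3} \approx 7.6667$)
$d = \frac{215}{3}$ ($d = \left(-24 + \frac{23}{3}\right) + 88 = - \frac{49}{3} + 88 = \frac{215}{3} \approx 71.667$)
$d 325 = \frac{215}{3} \cdot 325 = \frac{69875}{3}$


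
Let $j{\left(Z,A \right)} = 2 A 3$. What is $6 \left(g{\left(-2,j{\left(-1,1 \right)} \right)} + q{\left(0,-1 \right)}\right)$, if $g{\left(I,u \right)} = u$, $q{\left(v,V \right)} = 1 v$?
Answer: $36$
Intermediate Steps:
$q{\left(v,V \right)} = v$
$j{\left(Z,A \right)} = 6 A$
$6 \left(g{\left(-2,j{\left(-1,1 \right)} \right)} + q{\left(0,-1 \right)}\right) = 6 \left(6 \cdot 1 + 0\right) = 6 \left(6 + 0\right) = 6 \cdot 6 = 36$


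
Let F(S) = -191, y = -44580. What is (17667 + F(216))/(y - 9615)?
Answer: -17476/54195 ≈ -0.32246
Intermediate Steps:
(17667 + F(216))/(y - 9615) = (17667 - 191)/(-44580 - 9615) = 17476/(-54195) = 17476*(-1/54195) = -17476/54195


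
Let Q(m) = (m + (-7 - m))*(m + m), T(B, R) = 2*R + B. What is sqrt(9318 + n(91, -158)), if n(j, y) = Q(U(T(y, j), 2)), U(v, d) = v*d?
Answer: sqrt(8646) ≈ 92.984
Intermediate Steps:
T(B, R) = B + 2*R
U(v, d) = d*v
Q(m) = -14*m
n(j, y) = -56*j - 28*y (n(j, y) = -28*(y + 2*j) = -14*(2*y + 4*j) = -56*j - 28*y)
sqrt(9318 + n(91, -158)) = sqrt(9318 + (-56*91 - 28*(-158))) = sqrt(9318 + (-5096 + 4424)) = sqrt(9318 - 672) = sqrt(8646)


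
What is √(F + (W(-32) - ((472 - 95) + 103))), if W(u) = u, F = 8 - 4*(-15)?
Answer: 2*I*√111 ≈ 21.071*I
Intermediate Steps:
F = 68 (F = 8 + 60 = 68)
√(F + (W(-32) - ((472 - 95) + 103))) = √(68 + (-32 - ((472 - 95) + 103))) = √(68 + (-32 - (377 + 103))) = √(68 + (-32 - 1*480)) = √(68 + (-32 - 480)) = √(68 - 512) = √(-444) = 2*I*√111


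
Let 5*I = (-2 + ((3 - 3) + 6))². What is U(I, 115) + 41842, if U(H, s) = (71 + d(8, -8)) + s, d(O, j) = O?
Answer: 42036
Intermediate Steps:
I = 16/5 (I = (-2 + ((3 - 3) + 6))²/5 = (-2 + (0 + 6))²/5 = (-2 + 6)²/5 = (⅕)*4² = (⅕)*16 = 16/5 ≈ 3.2000)
U(H, s) = 79 + s (U(H, s) = (71 + 8) + s = 79 + s)
U(I, 115) + 41842 = (79 + 115) + 41842 = 194 + 41842 = 42036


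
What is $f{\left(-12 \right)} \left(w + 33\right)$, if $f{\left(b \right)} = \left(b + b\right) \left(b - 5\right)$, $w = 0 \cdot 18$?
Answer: $13464$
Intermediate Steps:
$w = 0$
$f{\left(b \right)} = 2 b \left(-5 + b\right)$
$f{\left(-12 \right)} \left(w + 33\right) = 2 \left(-12\right) \left(-5 - 12\right) \left(0 + 33\right) = 2 \left(-12\right) \left(-17\right) 33 = 408 \cdot 33 = 13464$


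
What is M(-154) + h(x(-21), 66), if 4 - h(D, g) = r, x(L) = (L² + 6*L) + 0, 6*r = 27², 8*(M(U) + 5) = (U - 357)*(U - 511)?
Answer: 338835/8 ≈ 42354.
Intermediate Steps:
M(U) = -5 + (-511 + U)*(-357 + U)/8 (M(U) = -5 + ((U - 357)*(U - 511))/8 = -5 + ((-357 + U)*(-511 + U))/8 = -5 + ((-511 + U)*(-357 + U))/8 = -5 + (-511 + U)*(-357 + U)/8)
r = 243/2 (r = (⅙)*27² = (⅙)*729 = 243/2 ≈ 121.50)
x(L) = L² + 6*L
h(D, g) = -235/2 (h(D, g) = 4 - 1*243/2 = 4 - 243/2 = -235/2)
M(-154) + h(x(-21), 66) = (182387/8 - 217/2*(-154) + (⅛)*(-154)²) - 235/2 = (182387/8 + 16709 + (⅛)*23716) - 235/2 = (182387/8 + 16709 + 5929/2) - 235/2 = 339775/8 - 235/2 = 338835/8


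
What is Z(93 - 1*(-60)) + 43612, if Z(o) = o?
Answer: 43765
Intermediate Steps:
Z(93 - 1*(-60)) + 43612 = (93 - 1*(-60)) + 43612 = (93 + 60) + 43612 = 153 + 43612 = 43765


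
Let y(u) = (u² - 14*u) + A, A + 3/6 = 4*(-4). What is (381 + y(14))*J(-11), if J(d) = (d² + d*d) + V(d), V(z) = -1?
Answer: 175689/2 ≈ 87845.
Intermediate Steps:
A = -33/2 (A = -½ + 4*(-4) = -½ - 16 = -33/2 ≈ -16.500)
J(d) = -1 + 2*d² (J(d) = (d² + d*d) - 1 = (d² + d²) - 1 = 2*d² - 1 = -1 + 2*d²)
y(u) = -33/2 + u² - 14*u (y(u) = (u² - 14*u) - 33/2 = -33/2 + u² - 14*u)
(381 + y(14))*J(-11) = (381 + (-33/2 + 14² - 14*14))*(-1 + 2*(-11)²) = (381 + (-33/2 + 196 - 196))*(-1 + 2*121) = (381 - 33/2)*(-1 + 242) = (729/2)*241 = 175689/2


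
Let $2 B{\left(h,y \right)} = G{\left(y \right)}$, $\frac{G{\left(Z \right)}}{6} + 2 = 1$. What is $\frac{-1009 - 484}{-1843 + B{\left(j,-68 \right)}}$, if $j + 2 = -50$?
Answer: $\frac{1493}{1846} \approx 0.80878$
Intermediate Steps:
$j = -52$ ($j = -2 - 50 = -52$)
$G{\left(Z \right)} = -6$ ($G{\left(Z \right)} = -12 + 6 \cdot 1 = -12 + 6 = -6$)
$B{\left(h,y \right)} = -3$ ($B{\left(h,y \right)} = \frac{1}{2} \left(-6\right) = -3$)
$\frac{-1009 - 484}{-1843 + B{\left(j,-68 \right)}} = \frac{-1009 - 484}{-1843 - 3} = - \frac{1493}{-1846} = \left(-1493\right) \left(- \frac{1}{1846}\right) = \frac{1493}{1846}$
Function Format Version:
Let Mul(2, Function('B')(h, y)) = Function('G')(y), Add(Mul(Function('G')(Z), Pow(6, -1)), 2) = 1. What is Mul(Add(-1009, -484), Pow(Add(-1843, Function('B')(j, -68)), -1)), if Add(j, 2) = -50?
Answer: Rational(1493, 1846) ≈ 0.80878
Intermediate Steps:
j = -52 (j = Add(-2, -50) = -52)
Function('G')(Z) = -6 (Function('G')(Z) = Add(-12, Mul(6, 1)) = Add(-12, 6) = -6)
Function('B')(h, y) = -3 (Function('B')(h, y) = Mul(Rational(1, 2), -6) = -3)
Mul(Add(-1009, -484), Pow(Add(-1843, Function('B')(j, -68)), -1)) = Mul(Add(-1009, -484), Pow(Add(-1843, -3), -1)) = Mul(-1493, Pow(-1846, -1)) = Mul(-1493, Rational(-1, 1846)) = Rational(1493, 1846)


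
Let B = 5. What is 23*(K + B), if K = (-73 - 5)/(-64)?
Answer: 4577/32 ≈ 143.03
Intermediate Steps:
K = 39/32 (K = -78*(-1/64) = 39/32 ≈ 1.2188)
23*(K + B) = 23*(39/32 + 5) = 23*(199/32) = 4577/32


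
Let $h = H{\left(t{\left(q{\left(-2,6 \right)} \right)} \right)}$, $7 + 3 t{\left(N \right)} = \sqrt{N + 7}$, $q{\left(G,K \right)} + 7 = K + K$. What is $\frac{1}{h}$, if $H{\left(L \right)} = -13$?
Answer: $- \frac{1}{13} \approx -0.076923$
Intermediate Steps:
$q{\left(G,K \right)} = -7 + 2 K$ ($q{\left(G,K \right)} = -7 + \left(K + K\right) = -7 + 2 K$)
$t{\left(N \right)} = - \frac{7}{3} + \frac{\sqrt{7 + N}}{3}$ ($t{\left(N \right)} = - \frac{7}{3} + \frac{\sqrt{N + 7}}{3} = - \frac{7}{3} + \frac{\sqrt{7 + N}}{3}$)
$h = -13$
$\frac{1}{h} = \frac{1}{-13} = - \frac{1}{13}$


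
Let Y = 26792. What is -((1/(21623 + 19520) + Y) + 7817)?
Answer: -1423918088/41143 ≈ -34609.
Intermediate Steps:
-((1/(21623 + 19520) + Y) + 7817) = -((1/(21623 + 19520) + 26792) + 7817) = -((1/41143 + 26792) + 7817) = -(1102303257/41143 + 7817) = -1*1423918088/41143 = -1423918088/41143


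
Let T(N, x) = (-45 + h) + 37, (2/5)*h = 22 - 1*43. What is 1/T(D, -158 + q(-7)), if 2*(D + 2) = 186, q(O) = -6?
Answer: -2/121 ≈ -0.016529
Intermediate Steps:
D = 91 (D = -2 + (1/2)*186 = -2 + 93 = 91)
h = -105/2 (h = 5*(22 - 1*43)/2 = 5*(22 - 43)/2 = (5/2)*(-21) = -105/2 ≈ -52.500)
T(N, x) = -121/2 (T(N, x) = (-45 - 105/2) + 37 = -195/2 + 37 = -121/2)
1/T(D, -158 + q(-7)) = 1/(-121/2) = -2/121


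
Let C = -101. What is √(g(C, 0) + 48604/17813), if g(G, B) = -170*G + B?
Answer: 3*√605439751198/17813 ≈ 131.04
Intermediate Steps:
g(G, B) = B - 170*G
√(g(C, 0) + 48604/17813) = √((0 - 170*(-101)) + 48604/17813) = √((0 + 17170) + 48604*(1/17813)) = √(17170 + 48604/17813) = √(305897814/17813) = 3*√605439751198/17813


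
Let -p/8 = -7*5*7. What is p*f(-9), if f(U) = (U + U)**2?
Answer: 635040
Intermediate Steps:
f(U) = 4*U**2 (f(U) = (2*U)**2 = 4*U**2)
p = 1960 (p = -8*(-7*5)*7 = -(-280)*7 = -8*(-245) = 1960)
p*f(-9) = 1960*(4*(-9)**2) = 1960*(4*81) = 1960*324 = 635040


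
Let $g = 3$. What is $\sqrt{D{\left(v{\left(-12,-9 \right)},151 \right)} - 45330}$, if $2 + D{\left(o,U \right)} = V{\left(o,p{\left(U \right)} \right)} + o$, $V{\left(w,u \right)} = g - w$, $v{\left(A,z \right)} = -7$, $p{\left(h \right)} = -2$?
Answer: $i \sqrt{45329} \approx 212.91 i$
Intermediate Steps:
$V{\left(w,u \right)} = 3 - w$
$D{\left(o,U \right)} = 1$ ($D{\left(o,U \right)} = -2 + \left(\left(3 - o\right) + o\right) = -2 + 3 = 1$)
$\sqrt{D{\left(v{\left(-12,-9 \right)},151 \right)} - 45330} = \sqrt{1 - 45330} = \sqrt{-45329} = i \sqrt{45329}$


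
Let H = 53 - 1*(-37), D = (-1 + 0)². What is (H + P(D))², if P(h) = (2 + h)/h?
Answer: 8649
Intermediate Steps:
D = 1 (D = (-1)² = 1)
H = 90 (H = 53 + 37 = 90)
P(h) = (2 + h)/h
(H + P(D))² = (90 + (2 + 1)/1)² = (90 + 1*3)² = (90 + 3)² = 93² = 8649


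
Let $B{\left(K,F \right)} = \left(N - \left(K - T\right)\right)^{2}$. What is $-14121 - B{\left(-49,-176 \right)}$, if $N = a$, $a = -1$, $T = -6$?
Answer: $-15885$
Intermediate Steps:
$N = -1$
$B{\left(K,F \right)} = \left(-7 - K\right)^{2}$ ($B{\left(K,F \right)} = \left(-1 - \left(6 + K\right)\right)^{2} = \left(-7 - K\right)^{2}$)
$-14121 - B{\left(-49,-176 \right)} = -14121 - \left(7 - 49\right)^{2} = -14121 - \left(-42\right)^{2} = -14121 - 1764 = -15885$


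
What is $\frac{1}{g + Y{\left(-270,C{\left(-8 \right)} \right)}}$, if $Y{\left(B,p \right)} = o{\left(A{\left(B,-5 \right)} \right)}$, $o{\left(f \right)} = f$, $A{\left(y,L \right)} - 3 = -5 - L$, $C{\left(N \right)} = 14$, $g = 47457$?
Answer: $\frac{1}{47460} \approx 2.107 \cdot 10^{-5}$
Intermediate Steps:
$A{\left(y,L \right)} = -2 - L$ ($A{\left(y,L \right)} = 3 - \left(5 + L\right) = -2 - L$)
$Y{\left(B,p \right)} = 3$ ($Y{\left(B,p \right)} = -2 - -5 = -2 + 5 = 3$)
$\frac{1}{g + Y{\left(-270,C{\left(-8 \right)} \right)}} = \frac{1}{47457 + 3} = \frac{1}{47460}$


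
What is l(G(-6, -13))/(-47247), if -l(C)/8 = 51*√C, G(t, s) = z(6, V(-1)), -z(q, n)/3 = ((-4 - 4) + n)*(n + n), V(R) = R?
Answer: 408*I*√6/15749 ≈ 0.063457*I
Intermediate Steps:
z(q, n) = -6*n*(-8 + n) (z(q, n) = -3*((-4 - 4) + n)*(n + n) = -3*(-8 + n)*2*n = -6*n*(-8 + n))
G(t, s) = -54 (G(t, s) = 6*(-1)*(8 - 1*(-1)) = 6*(-1)*(8 + 1) = 6*(-1)*9 = -54)
l(C) = -408*√C
l(G(-6, -13))/(-47247) = -1224*I*√6/(-47247) = -1224*I*√6*(-1/47247) = 408*I*√6/15749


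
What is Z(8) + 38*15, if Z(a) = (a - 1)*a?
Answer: 626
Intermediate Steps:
Z(a) = a*(-1 + a) (Z(a) = (-1 + a)*a = a*(-1 + a))
Z(8) + 38*15 = 8*(-1 + 8) + 38*15 = 8*7 + 570 = 56 + 570 = 626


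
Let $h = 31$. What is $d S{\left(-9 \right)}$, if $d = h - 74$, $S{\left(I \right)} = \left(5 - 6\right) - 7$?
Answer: $344$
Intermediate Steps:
$S{\left(I \right)} = -8$ ($S{\left(I \right)} = -1 - 7 = -8$)
$d = -43$ ($d = 31 - 74 = -43$)
$d S{\left(-9 \right)} = \left(-43\right) \left(-8\right) = 344$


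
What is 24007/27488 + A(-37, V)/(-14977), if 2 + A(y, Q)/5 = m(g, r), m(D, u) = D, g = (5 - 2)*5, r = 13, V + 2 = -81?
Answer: 357766119/411687776 ≈ 0.86902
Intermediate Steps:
V = -83 (V = -2 - 81 = -83)
g = 15 (g = 3*5 = 15)
A(y, Q) = 65 (A(y, Q) = -10 + 5*15 = -10 + 75 = 65)
24007/27488 + A(-37, V)/(-14977) = 24007/27488 + 65/(-14977) = 24007*(1/27488) + 65*(-1/14977) = 24007/27488 - 65/14977 = 357766119/411687776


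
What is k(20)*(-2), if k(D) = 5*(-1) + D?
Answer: -30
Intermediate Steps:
k(D) = -5 + D
k(20)*(-2) = (-5 + 20)*(-2) = 15*(-2) = -30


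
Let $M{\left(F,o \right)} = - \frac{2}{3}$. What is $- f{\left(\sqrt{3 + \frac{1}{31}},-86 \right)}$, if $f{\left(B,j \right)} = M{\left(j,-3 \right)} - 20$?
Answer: $\frac{62}{3} \approx 20.667$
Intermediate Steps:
$M{\left(F,o \right)} = - \frac{2}{3}$ ($M{\left(F,o \right)} = \left(-2\right) \frac{1}{3} = - \frac{2}{3}$)
$f{\left(B,j \right)} = - \frac{62}{3}$ ($f{\left(B,j \right)} = - \frac{2}{3} - 20 = - \frac{62}{3}$)
$- f{\left(\sqrt{3 + \frac{1}{31}},-86 \right)} = \left(-1\right) \left(- \frac{62}{3}\right) = \frac{62}{3}$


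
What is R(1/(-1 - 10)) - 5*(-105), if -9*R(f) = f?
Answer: 51976/99 ≈ 525.01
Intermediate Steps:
R(f) = -f/9
R(1/(-1 - 10)) - 5*(-105) = -1/(9*(-1 - 10)) - 5*(-105) = -⅑/(-11) + 525 = -⅑*(-1/11) + 525 = 1/99 + 525 = 51976/99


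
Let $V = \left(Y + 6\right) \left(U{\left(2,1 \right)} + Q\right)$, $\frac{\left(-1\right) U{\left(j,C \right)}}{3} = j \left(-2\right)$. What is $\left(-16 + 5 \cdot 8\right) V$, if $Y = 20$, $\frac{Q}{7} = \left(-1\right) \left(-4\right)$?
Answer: $24960$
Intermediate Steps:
$U{\left(j,C \right)} = 6 j$ ($U{\left(j,C \right)} = - 3 j \left(-2\right) = - 3 \left(- 2 j\right) = 6 j$)
$Q = 28$ ($Q = 7 \left(\left(-1\right) \left(-4\right)\right) = 7 \cdot 4 = 28$)
$V = 1040$ ($V = \left(20 + 6\right) \left(6 \cdot 2 + 28\right) = 26 \left(12 + 28\right) = 26 \cdot 40 = 1040$)
$\left(-16 + 5 \cdot 8\right) V = \left(-16 + 5 \cdot 8\right) 1040 = \left(-16 + 40\right) 1040 = 24 \cdot 1040 = 24960$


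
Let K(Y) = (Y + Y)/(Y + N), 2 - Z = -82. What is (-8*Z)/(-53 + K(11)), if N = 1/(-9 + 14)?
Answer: 18816/1429 ≈ 13.167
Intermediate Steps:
N = ⅕ (N = 1/5 = ⅕ ≈ 0.20000)
Z = 84 (Z = 2 - 1*(-82) = 2 + 82 = 84)
K(Y) = 2*Y/(⅕ + Y) (K(Y) = (Y + Y)/(Y + ⅕) = (2*Y)/(⅕ + Y) = 2*Y/(⅕ + Y))
(-8*Z)/(-53 + K(11)) = (-8*84)/(-53 + 10*11/(1 + 5*11)) = -672/(-53 + 10*11/(1 + 55)) = -672/(-53 + 10*11/56) = -672/(-53 + 10*11*(1/56)) = -672/(-53 + 55/28) = -672/(-1429/28) = -672*(-28/1429) = 18816/1429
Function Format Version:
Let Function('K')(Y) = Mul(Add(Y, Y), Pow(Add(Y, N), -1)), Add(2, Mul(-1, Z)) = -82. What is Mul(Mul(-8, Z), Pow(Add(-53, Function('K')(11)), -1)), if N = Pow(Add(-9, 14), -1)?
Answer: Rational(18816, 1429) ≈ 13.167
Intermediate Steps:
N = Rational(1, 5) (N = Pow(5, -1) = Rational(1, 5) ≈ 0.20000)
Z = 84 (Z = Add(2, Mul(-1, -82)) = Add(2, 82) = 84)
Function('K')(Y) = Mul(2, Y, Pow(Add(Rational(1, 5), Y), -1)) (Function('K')(Y) = Mul(Add(Y, Y), Pow(Add(Y, Rational(1, 5)), -1)) = Mul(Mul(2, Y), Pow(Add(Rational(1, 5), Y), -1)) = Mul(2, Y, Pow(Add(Rational(1, 5), Y), -1)))
Mul(Mul(-8, Z), Pow(Add(-53, Function('K')(11)), -1)) = Mul(Mul(-8, 84), Pow(Add(-53, Mul(10, 11, Pow(Add(1, Mul(5, 11)), -1))), -1)) = Mul(-672, Pow(Add(-53, Mul(10, 11, Pow(Add(1, 55), -1))), -1)) = Mul(-672, Pow(Add(-53, Mul(10, 11, Pow(56, -1))), -1)) = Mul(-672, Pow(Add(-53, Mul(10, 11, Rational(1, 56))), -1)) = Mul(-672, Pow(Add(-53, Rational(55, 28)), -1)) = Mul(-672, Pow(Rational(-1429, 28), -1)) = Mul(-672, Rational(-28, 1429)) = Rational(18816, 1429)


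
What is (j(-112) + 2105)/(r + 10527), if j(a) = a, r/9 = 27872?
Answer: 1993/261375 ≈ 0.0076251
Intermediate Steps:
r = 250848 (r = 9*27872 = 250848)
(j(-112) + 2105)/(r + 10527) = (-112 + 2105)/(250848 + 10527) = 1993/261375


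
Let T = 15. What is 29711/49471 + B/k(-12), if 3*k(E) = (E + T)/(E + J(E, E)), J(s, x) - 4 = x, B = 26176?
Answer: -25899028209/49471 ≈ -5.2352e+5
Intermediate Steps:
J(s, x) = 4 + x
k(E) = (15 + E)/(3*(4 + 2*E)) (k(E) = ((E + 15)/(E + (4 + E)))/3 = ((15 + E)/(4 + 2*E))/3 = (15 + E)/(3*(4 + 2*E)))
29711/49471 + B/k(-12) = 29711/49471 + 26176/(((15 - 12)/(6*(2 - 12)))) = 29711*(1/49471) + 26176/(((1/6)*3/(-10))) = 29711/49471 + 26176/(((1/6)*(-1/10)*3)) = 29711/49471 + 26176/(-1/20) = 29711/49471 + 26176*(-20) = 29711/49471 - 523520 = -25899028209/49471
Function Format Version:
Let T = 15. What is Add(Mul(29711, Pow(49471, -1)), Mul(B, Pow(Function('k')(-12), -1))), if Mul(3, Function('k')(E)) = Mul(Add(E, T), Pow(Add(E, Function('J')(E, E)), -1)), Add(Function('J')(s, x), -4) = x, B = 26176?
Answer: Rational(-25899028209, 49471) ≈ -5.2352e+5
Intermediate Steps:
Function('J')(s, x) = Add(4, x)
Function('k')(E) = Mul(Rational(1, 3), Pow(Add(4, Mul(2, E)), -1), Add(15, E)) (Function('k')(E) = Mul(Rational(1, 3), Mul(Add(E, 15), Pow(Add(E, Add(4, E)), -1))) = Mul(Rational(1, 3), Mul(Add(15, E), Pow(Add(4, Mul(2, E)), -1))) = Mul(Rational(1, 3), Mul(Pow(Add(4, Mul(2, E)), -1), Add(15, E))) = Mul(Rational(1, 3), Pow(Add(4, Mul(2, E)), -1), Add(15, E)))
Add(Mul(29711, Pow(49471, -1)), Mul(B, Pow(Function('k')(-12), -1))) = Add(Mul(29711, Pow(49471, -1)), Mul(26176, Pow(Mul(Rational(1, 6), Pow(Add(2, -12), -1), Add(15, -12)), -1))) = Add(Mul(29711, Rational(1, 49471)), Mul(26176, Pow(Mul(Rational(1, 6), Pow(-10, -1), 3), -1))) = Add(Rational(29711, 49471), Mul(26176, Pow(Mul(Rational(1, 6), Rational(-1, 10), 3), -1))) = Add(Rational(29711, 49471), Mul(26176, Pow(Rational(-1, 20), -1))) = Add(Rational(29711, 49471), Mul(26176, -20)) = Add(Rational(29711, 49471), -523520) = Rational(-25899028209, 49471)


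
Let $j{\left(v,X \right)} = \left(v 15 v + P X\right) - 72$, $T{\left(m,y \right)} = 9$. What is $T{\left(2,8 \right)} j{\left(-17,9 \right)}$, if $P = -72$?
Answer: $32535$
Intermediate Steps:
$j{\left(v,X \right)} = -72 - 72 X + 15 v^{2}$ ($j{\left(v,X \right)} = \left(v 15 v - 72 X\right) - 72 = \left(15 v v - 72 X\right) - 72 = \left(15 v^{2} - 72 X\right) - 72 = \left(- 72 X + 15 v^{2}\right) - 72 = -72 - 72 X + 15 v^{2}$)
$T{\left(2,8 \right)} j{\left(-17,9 \right)} = 9 \left(-72 - 648 + 15 \left(-17\right)^{2}\right) = 9 \left(-72 - 648 + 15 \cdot 289\right) = 9 \left(-72 - 648 + 4335\right) = 9 \cdot 3615 = 32535$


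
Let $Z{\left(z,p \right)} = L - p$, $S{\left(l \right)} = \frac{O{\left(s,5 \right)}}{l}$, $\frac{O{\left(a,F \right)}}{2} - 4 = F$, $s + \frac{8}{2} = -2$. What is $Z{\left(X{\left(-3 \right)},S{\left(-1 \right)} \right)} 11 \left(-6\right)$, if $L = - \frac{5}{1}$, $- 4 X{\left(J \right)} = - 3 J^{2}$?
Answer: $-858$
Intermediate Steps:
$X{\left(J \right)} = \frac{3 J^{2}}{4}$ ($X{\left(J \right)} = - \frac{\left(-3\right) J^{2}}{4} = \frac{3 J^{2}}{4}$)
$s = -6$ ($s = -4 - 2 = -6$)
$O{\left(a,F \right)} = 8 + 2 F$
$S{\left(l \right)} = \frac{18}{l}$ ($S{\left(l \right)} = \frac{8 + 2 \cdot 5}{l} = \frac{8 + 10}{l} = \frac{18}{l}$)
$L = -5$ ($L = \left(-5\right) 1 = -5$)
$Z{\left(z,p \right)} = -5 - p$
$Z{\left(X{\left(-3 \right)},S{\left(-1 \right)} \right)} 11 \left(-6\right) = \left(-5 - \frac{18}{-1}\right) 11 \left(-6\right) = \left(-5 - 18 \left(-1\right)\right) 11 \left(-6\right) = \left(-5 - -18\right) 11 \left(-6\right) = \left(-5 + 18\right) 11 \left(-6\right) = 13 \cdot 11 \left(-6\right) = 143 \left(-6\right) = -858$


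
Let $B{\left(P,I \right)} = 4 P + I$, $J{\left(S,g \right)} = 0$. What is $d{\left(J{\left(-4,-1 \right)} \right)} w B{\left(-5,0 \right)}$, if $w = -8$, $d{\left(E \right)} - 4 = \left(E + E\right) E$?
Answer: $640$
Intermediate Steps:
$d{\left(E \right)} = 4 + 2 E^{2}$ ($d{\left(E \right)} = 4 + \left(E + E\right) E = 4 + 2 E E = 4 + 2 E^{2}$)
$B{\left(P,I \right)} = I + 4 P$
$d{\left(J{\left(-4,-1 \right)} \right)} w B{\left(-5,0 \right)} = \left(4 + 2 \cdot 0^{2}\right) \left(-8\right) \left(0 + 4 \left(-5\right)\right) = \left(4 + 2 \cdot 0\right) \left(-8\right) \left(0 - 20\right) = \left(4 + 0\right) \left(-8\right) \left(-20\right) = 4 \left(-8\right) \left(-20\right) = \left(-32\right) \left(-20\right) = 640$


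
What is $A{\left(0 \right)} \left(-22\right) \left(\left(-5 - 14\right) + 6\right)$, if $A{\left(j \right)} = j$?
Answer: $0$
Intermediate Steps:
$A{\left(0 \right)} \left(-22\right) \left(\left(-5 - 14\right) + 6\right) = 0 \left(-22\right) \left(\left(-5 - 14\right) + 6\right) = 0 \left(-19 + 6\right) = 0 \left(-13\right) = 0$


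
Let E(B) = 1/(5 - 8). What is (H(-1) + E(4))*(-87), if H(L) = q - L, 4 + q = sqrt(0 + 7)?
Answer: 290 - 87*sqrt(7) ≈ 59.820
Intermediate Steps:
E(B) = -1/3 (E(B) = 1/(-3) = -1/3)
q = -4 + sqrt(7) (q = -4 + sqrt(0 + 7) = -4 + sqrt(7) ≈ -1.3542)
H(L) = -4 + sqrt(7) - L (H(L) = (-4 + sqrt(7)) - L = -4 + sqrt(7) - L)
(H(-1) + E(4))*(-87) = ((-4 + sqrt(7) - 1*(-1)) - 1/3)*(-87) = ((-4 + sqrt(7) + 1) - 1/3)*(-87) = ((-3 + sqrt(7)) - 1/3)*(-87) = (-10/3 + sqrt(7))*(-87) = 290 - 87*sqrt(7)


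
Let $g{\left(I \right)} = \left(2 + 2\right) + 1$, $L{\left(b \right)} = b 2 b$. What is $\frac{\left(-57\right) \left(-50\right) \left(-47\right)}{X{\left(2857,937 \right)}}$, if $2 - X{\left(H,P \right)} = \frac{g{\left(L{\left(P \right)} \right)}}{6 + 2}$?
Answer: $- \frac{1071600}{11} \approx -97418.0$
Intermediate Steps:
$L{\left(b \right)} = 2 b^{2}$ ($L{\left(b \right)} = 2 b b = 2 b^{2}$)
$g{\left(I \right)} = 5$ ($g{\left(I \right)} = 4 + 1 = 5$)
$X{\left(H,P \right)} = \frac{11}{8}$ ($X{\left(H,P \right)} = 2 - \frac{1}{6 + 2} \cdot 5 = 2 - \frac{1}{8} \cdot 5 = 2 - \frac{5}{8} = \frac{11}{8}$)
$\frac{\left(-57\right) \left(-50\right) \left(-47\right)}{X{\left(2857,937 \right)}} = \frac{\left(-57\right) \left(-50\right) \left(-47\right)}{\frac{11}{8}} = 2850 \left(-47\right) \frac{8}{11} = \left(-133950\right) \frac{8}{11} = - \frac{1071600}{11}$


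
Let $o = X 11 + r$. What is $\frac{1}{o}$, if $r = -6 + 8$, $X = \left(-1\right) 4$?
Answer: $- \frac{1}{42} \approx -0.02381$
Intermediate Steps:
$X = -4$
$r = 2$
$o = -42$ ($o = \left(-4\right) 11 + 2 = -44 + 2 = -42$)
$\frac{1}{o} = \frac{1}{-42} = - \frac{1}{42}$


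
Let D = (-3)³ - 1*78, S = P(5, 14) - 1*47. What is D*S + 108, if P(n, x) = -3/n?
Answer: 5106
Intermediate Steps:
S = -238/5 (S = -3/5 - 1*47 = -3*⅕ - 47 = -⅗ - 47 = -238/5 ≈ -47.600)
D = -105 (D = -27 - 78 = -105)
D*S + 108 = -105*(-238/5) + 108 = 4998 + 108 = 5106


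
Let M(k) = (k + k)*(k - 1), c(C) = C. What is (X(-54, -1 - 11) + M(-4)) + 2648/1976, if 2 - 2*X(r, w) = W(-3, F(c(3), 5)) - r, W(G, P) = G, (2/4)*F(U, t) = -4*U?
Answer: 8319/494 ≈ 16.840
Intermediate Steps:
F(U, t) = -8*U (F(U, t) = 2*(-4*U) = -8*U)
M(k) = 2*k*(-1 + k) (M(k) = (2*k)*(-1 + k) = 2*k*(-1 + k))
X(r, w) = 5/2 + r/2 (X(r, w) = 1 - (-3 - r)/2 = 1 + (3/2 + r/2) = 5/2 + r/2)
(X(-54, -1 - 11) + M(-4)) + 2648/1976 = ((5/2 + (½)*(-54)) + 2*(-4)*(-1 - 4)) + 2648/1976 = ((5/2 - 27) + 2*(-4)*(-5)) + 2648*(1/1976) = (-49/2 + 40) + 331/247 = 31/2 + 331/247 = 8319/494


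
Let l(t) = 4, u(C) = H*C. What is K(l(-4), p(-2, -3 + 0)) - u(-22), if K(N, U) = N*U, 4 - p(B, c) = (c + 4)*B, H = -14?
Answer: -284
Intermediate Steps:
u(C) = -14*C
p(B, c) = 4 - B*(4 + c) (p(B, c) = 4 - (c + 4)*B = 4 - (4 + c)*B = 4 - B*(4 + c))
K(l(-4), p(-2, -3 + 0)) - u(-22) = 4*(4 - 4*(-2) - 1*(-2)*(-3 + 0)) - (-14)*(-22) = 4*(4 + 8 - 1*(-2)*(-3)) - 1*308 = 4*(4 + 8 - 6) - 308 = 4*6 - 308 = 24 - 308 = -284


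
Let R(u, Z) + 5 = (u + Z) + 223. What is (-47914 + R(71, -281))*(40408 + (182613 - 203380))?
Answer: -940921746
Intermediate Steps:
R(u, Z) = 218 + Z + u (R(u, Z) = -5 + ((u + Z) + 223) = -5 + ((Z + u) + 223) = -5 + (223 + Z + u) = 218 + Z + u)
(-47914 + R(71, -281))*(40408 + (182613 - 203380)) = (-47914 + (218 - 281 + 71))*(40408 + (182613 - 203380)) = (-47914 + 8)*(40408 - 20767) = -47906*19641 = -940921746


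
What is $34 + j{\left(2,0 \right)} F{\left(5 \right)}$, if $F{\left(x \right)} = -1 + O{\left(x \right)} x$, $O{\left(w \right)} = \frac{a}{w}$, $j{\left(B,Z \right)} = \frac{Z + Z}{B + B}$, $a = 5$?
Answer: $34$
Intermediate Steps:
$j{\left(B,Z \right)} = \frac{Z}{B}$ ($j{\left(B,Z \right)} = \frac{2 Z}{2 B} = 2 Z \frac{1}{2 B} = \frac{Z}{B}$)
$O{\left(w \right)} = \frac{5}{w}$
$F{\left(x \right)} = 4$ ($F{\left(x \right)} = -1 + \frac{5}{x} x = -1 + 5 = 4$)
$34 + j{\left(2,0 \right)} F{\left(5 \right)} = 34 + \frac{0}{2} \cdot 4 = 34 + 0 \cdot \frac{1}{2} \cdot 4 = 34 + 0 \cdot 4 = 34 + 0 = 34$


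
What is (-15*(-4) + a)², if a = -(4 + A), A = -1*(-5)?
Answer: 2601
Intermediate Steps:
A = 5
a = -9 (a = -(4 + 5) = -1*9 = -9)
(-15*(-4) + a)² = (-15*(-4) - 9)² = (60 - 9)² = 51² = 2601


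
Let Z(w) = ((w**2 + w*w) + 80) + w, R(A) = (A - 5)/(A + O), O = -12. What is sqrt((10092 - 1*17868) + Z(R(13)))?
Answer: 6*I*sqrt(210) ≈ 86.948*I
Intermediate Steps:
R(A) = (-5 + A)/(-12 + A) (R(A) = (A - 5)/(A - 12) = (-5 + A)/(-12 + A))
Z(w) = 80 + w + 2*w**2 (Z(w) = ((w**2 + w**2) + 80) + w = (2*w**2 + 80) + w = (80 + 2*w**2) + w = 80 + w + 2*w**2)
sqrt((10092 - 1*17868) + Z(R(13))) = sqrt((10092 - 1*17868) + (80 + (-5 + 13)/(-12 + 13) + 2*((-5 + 13)/(-12 + 13))**2)) = sqrt((10092 - 17868) + (80 + 8/1 + 2*(8/1)**2)) = sqrt(-7776 + (80 + 1*8 + 2*(1*8)**2)) = sqrt(-7776 + (80 + 8 + 2*8**2)) = sqrt(-7776 + (80 + 8 + 2*64)) = sqrt(-7776 + (80 + 8 + 128)) = sqrt(-7776 + 216) = sqrt(-7560) = 6*I*sqrt(210)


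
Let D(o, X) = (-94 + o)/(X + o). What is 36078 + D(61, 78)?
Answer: 5014809/139 ≈ 36078.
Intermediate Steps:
D(o, X) = (-94 + o)/(X + o)
36078 + D(61, 78) = 36078 + (-94 + 61)/(78 + 61) = 36078 - 33/139 = 5014809/139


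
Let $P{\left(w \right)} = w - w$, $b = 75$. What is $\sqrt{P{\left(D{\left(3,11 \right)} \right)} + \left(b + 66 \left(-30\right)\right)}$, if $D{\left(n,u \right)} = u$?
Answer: $i \sqrt{1905} \approx 43.646 i$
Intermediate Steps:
$P{\left(w \right)} = 0$
$\sqrt{P{\left(D{\left(3,11 \right)} \right)} + \left(b + 66 \left(-30\right)\right)} = \sqrt{0 + \left(75 + 66 \left(-30\right)\right)} = \sqrt{0 + \left(75 - 1980\right)} = \sqrt{0 - 1905} = \sqrt{-1905} = i \sqrt{1905}$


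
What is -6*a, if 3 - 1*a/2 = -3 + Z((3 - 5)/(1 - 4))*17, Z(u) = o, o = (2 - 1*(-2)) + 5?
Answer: 1764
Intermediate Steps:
o = 9 (o = (2 + 2) + 5 = 4 + 5 = 9)
Z(u) = 9
a = -294 (a = 6 - 2*(-3 + 9*17) = 6 - 2*(-3 + 153) = 6 - 2*150 = 6 - 300 = -294)
-6*a = -6*(-294) = 1764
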